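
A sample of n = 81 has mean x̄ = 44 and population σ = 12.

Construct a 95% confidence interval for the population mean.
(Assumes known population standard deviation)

Answer: (41.3867, 46.6133)

Derivation:
Confidence level: 95%, α = 0.05
z_0.025 = 1.960
SE = σ/√n = 12/√81 = 1.3333
Margin of error = 1.960 × 1.3333 = 2.6133
CI: x̄ ± margin = 44 ± 2.6133
CI: (41.3867, 46.6133)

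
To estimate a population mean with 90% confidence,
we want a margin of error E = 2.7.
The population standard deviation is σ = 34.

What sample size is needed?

Answer: n = 430

Derivation:
z_0.05 = 1.645
n = (z×σ/E)² = (1.645×34/2.7)²
n = 429.1036
Round up: n = 430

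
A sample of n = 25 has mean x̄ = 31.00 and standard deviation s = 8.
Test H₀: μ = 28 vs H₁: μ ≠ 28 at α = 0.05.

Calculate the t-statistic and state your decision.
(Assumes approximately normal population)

Answer: t = 1.8750, fail to reject H₀

Derivation:
df = n - 1 = 24
SE = s/√n = 8/√25 = 1.6000
t = (x̄ - μ₀)/SE = (31.00 - 28)/1.6000 = 1.8750
Critical value: t_{0.025,24} = ±2.064
p-value ≈ 0.0730
Decision: fail to reject H₀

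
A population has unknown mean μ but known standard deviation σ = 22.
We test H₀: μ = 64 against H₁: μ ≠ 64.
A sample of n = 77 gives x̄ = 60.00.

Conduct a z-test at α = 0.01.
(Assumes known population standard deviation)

Standard error: SE = σ/√n = 22/√77 = 2.5071
z-statistic: z = (x̄ - μ₀)/SE = (60.00 - 64)/2.5071 = -1.5955
Critical value: ±2.576
p-value = 0.1106
Decision: fail to reject H₀

Answer: z = -1.5955, fail to reject H₀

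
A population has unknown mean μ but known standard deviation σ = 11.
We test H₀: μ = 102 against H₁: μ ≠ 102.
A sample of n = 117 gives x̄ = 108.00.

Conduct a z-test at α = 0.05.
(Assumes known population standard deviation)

Standard error: SE = σ/√n = 11/√117 = 1.0170
z-statistic: z = (x̄ - μ₀)/SE = (108.00 - 102)/1.0170 = 5.8997
Critical value: ±1.960
p-value < 0.0001
Decision: reject H₀

Answer: z = 5.8997, reject H₀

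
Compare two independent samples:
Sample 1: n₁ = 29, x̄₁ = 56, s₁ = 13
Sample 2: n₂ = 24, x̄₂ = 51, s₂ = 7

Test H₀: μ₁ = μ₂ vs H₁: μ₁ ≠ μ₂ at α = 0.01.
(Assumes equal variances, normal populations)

Pooled variance: s²_p = [28×13² + 23×7²]/(51) = 114.8824
s_p = 10.7183
SE = s_p×√(1/n₁ + 1/n₂) = 10.7183×√(1/29 + 1/24) = 2.9577
t = (x̄₁ - x̄₂)/SE = (56 - 51)/2.9577 = 1.6905
df = 51, t-critical = ±2.676
Decision: fail to reject H₀

Answer: t = 1.6905, fail to reject H₀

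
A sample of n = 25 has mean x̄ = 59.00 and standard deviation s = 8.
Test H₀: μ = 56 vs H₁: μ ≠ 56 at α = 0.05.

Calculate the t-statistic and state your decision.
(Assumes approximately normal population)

df = n - 1 = 24
SE = s/√n = 8/√25 = 1.6000
t = (x̄ - μ₀)/SE = (59.00 - 56)/1.6000 = 1.8750
Critical value: t_{0.025,24} = ±2.064
p-value ≈ 0.0730
Decision: fail to reject H₀

Answer: t = 1.8750, fail to reject H₀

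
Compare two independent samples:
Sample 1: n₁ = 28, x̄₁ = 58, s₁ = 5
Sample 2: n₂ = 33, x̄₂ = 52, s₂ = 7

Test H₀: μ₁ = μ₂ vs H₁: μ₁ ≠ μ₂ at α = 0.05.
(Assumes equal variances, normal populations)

Pooled variance: s²_p = [27×5² + 32×7²]/(59) = 38.0169
s_p = 6.1658
SE = s_p×√(1/n₁ + 1/n₂) = 6.1658×√(1/28 + 1/33) = 1.5842
t = (x̄₁ - x̄₂)/SE = (58 - 52)/1.5842 = 3.7874
df = 59, t-critical = ±2.001
Decision: reject H₀

Answer: t = 3.7874, reject H₀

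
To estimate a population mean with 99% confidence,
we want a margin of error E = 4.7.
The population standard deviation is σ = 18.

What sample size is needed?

z_0.005 = 2.576
n = (z×σ/E)² = (2.576×18/4.7)²
n = 97.3287
Round up: n = 98

Answer: n = 98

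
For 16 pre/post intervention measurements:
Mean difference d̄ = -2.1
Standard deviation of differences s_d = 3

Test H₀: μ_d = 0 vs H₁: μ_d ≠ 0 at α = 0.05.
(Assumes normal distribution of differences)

Answer: t = -2.8000, reject H₀

Derivation:
df = n - 1 = 15
SE = s_d/√n = 3/√16 = 0.7500
t = d̄/SE = -2.1/0.7500 = -2.8000
Critical value: t_{0.025,15} = ±2.131
p-value ≈ 0.0135
Decision: reject H₀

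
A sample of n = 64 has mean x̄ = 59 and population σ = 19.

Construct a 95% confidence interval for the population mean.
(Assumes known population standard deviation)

Answer: (54.3450, 63.6550)

Derivation:
Confidence level: 95%, α = 0.05
z_0.025 = 1.960
SE = σ/√n = 19/√64 = 2.3750
Margin of error = 1.960 × 2.3750 = 4.6550
CI: x̄ ± margin = 59 ± 4.6550
CI: (54.3450, 63.6550)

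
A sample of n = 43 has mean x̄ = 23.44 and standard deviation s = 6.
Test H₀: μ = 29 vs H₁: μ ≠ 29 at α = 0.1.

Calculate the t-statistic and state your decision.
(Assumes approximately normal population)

df = n - 1 = 42
SE = s/√n = 6/√43 = 0.9150
t = (x̄ - μ₀)/SE = (23.44 - 29)/0.9150 = -6.0765
Critical value: t_{0.05,42} = ±1.682
p-value < 0.0001
Decision: reject H₀

Answer: t = -6.0765, reject H₀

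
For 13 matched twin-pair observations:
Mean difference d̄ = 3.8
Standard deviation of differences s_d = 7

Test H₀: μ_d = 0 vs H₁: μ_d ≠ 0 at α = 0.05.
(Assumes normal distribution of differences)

Answer: t = 1.9572, fail to reject H₀

Derivation:
df = n - 1 = 12
SE = s_d/√n = 7/√13 = 1.9415
t = d̄/SE = 3.8/1.9415 = 1.9572
Critical value: t_{0.025,12} = ±2.179
p-value ≈ 0.0740
Decision: fail to reject H₀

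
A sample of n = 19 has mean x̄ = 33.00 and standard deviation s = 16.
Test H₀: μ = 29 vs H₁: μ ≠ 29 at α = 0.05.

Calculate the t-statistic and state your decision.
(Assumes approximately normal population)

Answer: t = 1.0897, fail to reject H₀

Derivation:
df = n - 1 = 18
SE = s/√n = 16/√19 = 3.6707
t = (x̄ - μ₀)/SE = (33.00 - 29)/3.6707 = 1.0897
Critical value: t_{0.025,18} = ±2.101
p-value ≈ 0.2902
Decision: fail to reject H₀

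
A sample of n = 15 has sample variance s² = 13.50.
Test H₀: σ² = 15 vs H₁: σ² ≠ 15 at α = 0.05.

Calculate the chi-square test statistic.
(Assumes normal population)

df = n - 1 = 14
χ² = (n-1)s²/σ₀² = 14×13.50/15 = 12.6000
Critical values: χ²_{0.975,14} = 5.629, χ²_{0.025,14} = 26.119
Rejection region: χ² < 5.629 or χ² > 26.119
Decision: fail to reject H₀

Answer: χ² = 12.6000, fail to reject H₀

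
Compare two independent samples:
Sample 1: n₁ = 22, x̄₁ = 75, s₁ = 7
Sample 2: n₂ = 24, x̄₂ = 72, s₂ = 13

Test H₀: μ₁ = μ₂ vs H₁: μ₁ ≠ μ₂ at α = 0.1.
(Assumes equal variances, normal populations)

Pooled variance: s²_p = [21×7² + 23×13²]/(44) = 111.7273
s_p = 10.5701
SE = s_p×√(1/n₁ + 1/n₂) = 10.5701×√(1/22 + 1/24) = 3.1199
t = (x̄₁ - x̄₂)/SE = (75 - 72)/3.1199 = 0.9616
df = 44, t-critical = ±1.680
Decision: fail to reject H₀

Answer: t = 0.9616, fail to reject H₀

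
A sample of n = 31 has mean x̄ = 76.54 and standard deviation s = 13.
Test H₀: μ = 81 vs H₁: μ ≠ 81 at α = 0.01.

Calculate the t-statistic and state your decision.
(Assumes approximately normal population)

df = n - 1 = 30
SE = s/√n = 13/√31 = 2.3349
t = (x̄ - μ₀)/SE = (76.54 - 81)/2.3349 = -1.9101
Critical value: t_{0.005,30} = ±2.750
p-value ≈ 0.0657
Decision: fail to reject H₀

Answer: t = -1.9101, fail to reject H₀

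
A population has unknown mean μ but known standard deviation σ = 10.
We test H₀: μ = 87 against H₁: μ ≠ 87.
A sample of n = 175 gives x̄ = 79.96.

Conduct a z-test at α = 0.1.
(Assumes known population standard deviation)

Answer: z = -9.3134, reject H₀

Derivation:
Standard error: SE = σ/√n = 10/√175 = 0.7559
z-statistic: z = (x̄ - μ₀)/SE = (79.96 - 87)/0.7559 = -9.3134
Critical value: ±1.645
p-value < 0.0001
Decision: reject H₀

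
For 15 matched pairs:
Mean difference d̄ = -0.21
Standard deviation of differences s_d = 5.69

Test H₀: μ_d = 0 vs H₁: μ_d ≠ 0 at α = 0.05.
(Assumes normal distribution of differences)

Answer: t = -0.1429, fail to reject H₀

Derivation:
df = n - 1 = 14
SE = s_d/√n = 5.69/√15 = 1.4692
t = d̄/SE = -0.21/1.4692 = -0.1429
Critical value: t_{0.025,14} = ±2.145
p-value ≈ 0.8884
Decision: fail to reject H₀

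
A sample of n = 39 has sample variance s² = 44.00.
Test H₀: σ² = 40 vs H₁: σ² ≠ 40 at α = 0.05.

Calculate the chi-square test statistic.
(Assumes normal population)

df = n - 1 = 38
χ² = (n-1)s²/σ₀² = 38×44.00/40 = 41.8000
Critical values: χ²_{0.975,38} = 22.878, χ²_{0.025,38} = 56.896
Rejection region: χ² < 22.878 or χ² > 56.896
Decision: fail to reject H₀

Answer: χ² = 41.8000, fail to reject H₀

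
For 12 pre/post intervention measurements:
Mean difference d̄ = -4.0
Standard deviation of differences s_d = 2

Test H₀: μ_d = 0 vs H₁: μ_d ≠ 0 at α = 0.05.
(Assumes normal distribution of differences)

Answer: t = -6.9276, reject H₀

Derivation:
df = n - 1 = 11
SE = s_d/√n = 2/√12 = 0.5774
t = d̄/SE = -4.0/0.5774 = -6.9276
Critical value: t_{0.025,11} = ±2.201
p-value < 0.0001
Decision: reject H₀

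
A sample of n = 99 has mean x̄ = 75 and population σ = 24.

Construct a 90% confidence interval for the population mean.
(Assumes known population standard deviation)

Confidence level: 90%, α = 0.1
z_0.05 = 1.645
SE = σ/√n = 24/√99 = 2.4121
Margin of error = 1.645 × 2.4121 = 3.9679
CI: x̄ ± margin = 75 ± 3.9679
CI: (71.0321, 78.9679)

Answer: (71.0321, 78.9679)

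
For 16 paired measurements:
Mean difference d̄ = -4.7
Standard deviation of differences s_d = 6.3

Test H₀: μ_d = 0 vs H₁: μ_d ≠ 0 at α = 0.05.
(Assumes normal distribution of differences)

Answer: t = -2.9841, reject H₀

Derivation:
df = n - 1 = 15
SE = s_d/√n = 6.3/√16 = 1.5750
t = d̄/SE = -4.7/1.5750 = -2.9841
Critical value: t_{0.025,15} = ±2.131
p-value ≈ 0.0093
Decision: reject H₀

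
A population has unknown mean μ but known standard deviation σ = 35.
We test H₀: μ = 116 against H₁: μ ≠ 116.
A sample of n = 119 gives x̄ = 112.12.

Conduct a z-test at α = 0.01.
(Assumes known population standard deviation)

Answer: z = -1.2093, fail to reject H₀

Derivation:
Standard error: SE = σ/√n = 35/√119 = 3.2084
z-statistic: z = (x̄ - μ₀)/SE = (112.12 - 116)/3.2084 = -1.2093
Critical value: ±2.576
p-value = 0.2265
Decision: fail to reject H₀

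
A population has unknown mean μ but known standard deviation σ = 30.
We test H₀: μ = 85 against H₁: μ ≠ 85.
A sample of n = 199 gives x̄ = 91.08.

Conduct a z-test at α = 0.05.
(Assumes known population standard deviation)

Answer: z = 2.8590, reject H₀

Derivation:
Standard error: SE = σ/√n = 30/√199 = 2.1266
z-statistic: z = (x̄ - μ₀)/SE = (91.08 - 85)/2.1266 = 2.8590
Critical value: ±1.960
p-value = 0.0042
Decision: reject H₀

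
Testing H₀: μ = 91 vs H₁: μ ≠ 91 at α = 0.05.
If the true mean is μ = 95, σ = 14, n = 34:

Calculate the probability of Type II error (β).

Answer: β ≈ 0.6155

Derivation:
SE = σ/√n = 14/√34 = 2.4010
Critical values: μ₀ ± z_0.025×SE = 91 ± 1.960×2.4010
Acceptance region: (86.2940, 95.7060)
Under H₁ (μ = 95): z_high = (95.7060 - 95)/2.4010 = 0.2940, z_low = (86.2940 - 95)/2.4010 = -3.6260
β = P(not reject | H₁) = Φ(0.2940) - Φ(-3.6260) ≈ 0.6155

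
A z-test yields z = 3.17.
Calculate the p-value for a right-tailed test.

Answer: p-value ≈ 0.0008

Derivation:
For z = 3.17:
p = P(Z > 3.17) = 1 - Φ(3.17) = 0.0008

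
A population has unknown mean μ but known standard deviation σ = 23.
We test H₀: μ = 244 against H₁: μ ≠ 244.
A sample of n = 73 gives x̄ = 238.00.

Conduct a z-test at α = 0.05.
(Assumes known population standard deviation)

Answer: z = -2.2289, reject H₀

Derivation:
Standard error: SE = σ/√n = 23/√73 = 2.6919
z-statistic: z = (x̄ - μ₀)/SE = (238.00 - 244)/2.6919 = -2.2289
Critical value: ±1.960
p-value = 0.0258
Decision: reject H₀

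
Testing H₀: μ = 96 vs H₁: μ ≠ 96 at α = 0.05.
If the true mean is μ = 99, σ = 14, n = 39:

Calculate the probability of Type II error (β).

Answer: β ≈ 0.7325

Derivation:
SE = σ/√n = 14/√39 = 2.2418
Critical values: μ₀ ± z_0.025×SE = 96 ± 1.960×2.2418
Acceptance region: (91.6061, 100.3939)
Under H₁ (μ = 99): z_high = (100.3939 - 99)/2.2418 = 0.6218, z_low = (91.6061 - 99)/2.2418 = -3.2982
β = P(not reject | H₁) = Φ(0.6218) - Φ(-3.2982) ≈ 0.7325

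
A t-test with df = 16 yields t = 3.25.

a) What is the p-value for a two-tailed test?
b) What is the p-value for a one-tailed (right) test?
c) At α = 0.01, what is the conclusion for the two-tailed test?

Using t-distribution with df = 16:
a) Two-tailed: p = 2×P(T > 3.25) = 0.0050
b) One-tailed: p = P(T > 3.25) = 0.0025
c) 0.0050 < 0.01, reject H₀

Answer: a) 0.0050, b) 0.0025, c) reject H₀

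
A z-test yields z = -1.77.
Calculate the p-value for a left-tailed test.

For z = -1.77:
p = P(Z < -1.77) = Φ(-1.77) = 0.0384

Answer: p-value ≈ 0.0384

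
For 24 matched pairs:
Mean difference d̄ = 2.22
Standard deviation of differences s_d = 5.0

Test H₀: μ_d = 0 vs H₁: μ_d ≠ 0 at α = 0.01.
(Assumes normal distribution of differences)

Answer: t = 2.1752, fail to reject H₀

Derivation:
df = n - 1 = 23
SE = s_d/√n = 5.0/√24 = 1.0206
t = d̄/SE = 2.22/1.0206 = 2.1752
Critical value: t_{0.005,23} = ±2.807
p-value ≈ 0.0401
Decision: fail to reject H₀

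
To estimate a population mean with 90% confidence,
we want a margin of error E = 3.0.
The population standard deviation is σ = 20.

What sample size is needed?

z_0.05 = 1.645
n = (z×σ/E)² = (1.645×20/3.0)²
n = 120.2678
Round up: n = 121

Answer: n = 121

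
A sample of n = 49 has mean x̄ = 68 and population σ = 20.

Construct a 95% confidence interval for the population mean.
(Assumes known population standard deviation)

Answer: (62.4001, 73.5999)

Derivation:
Confidence level: 95%, α = 0.05
z_0.025 = 1.960
SE = σ/√n = 20/√49 = 2.8571
Margin of error = 1.960 × 2.8571 = 5.5999
CI: x̄ ± margin = 68 ± 5.5999
CI: (62.4001, 73.5999)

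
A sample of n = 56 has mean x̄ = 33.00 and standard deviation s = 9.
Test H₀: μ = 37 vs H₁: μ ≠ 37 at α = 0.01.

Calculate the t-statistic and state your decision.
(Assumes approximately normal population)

df = n - 1 = 55
SE = s/√n = 9/√56 = 1.2027
t = (x̄ - μ₀)/SE = (33.00 - 37)/1.2027 = -3.3259
Critical value: t_{0.005,55} = ±2.668
p-value ≈ 0.0016
Decision: reject H₀

Answer: t = -3.3259, reject H₀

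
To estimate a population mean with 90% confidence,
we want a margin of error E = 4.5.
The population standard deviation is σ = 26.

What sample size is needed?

Answer: n = 91

Derivation:
z_0.05 = 1.645
n = (z×σ/E)² = (1.645×26/4.5)²
n = 90.3345
Round up: n = 91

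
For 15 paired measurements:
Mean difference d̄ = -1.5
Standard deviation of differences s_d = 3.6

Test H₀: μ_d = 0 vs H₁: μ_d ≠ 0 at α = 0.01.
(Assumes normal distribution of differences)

Answer: t = -1.6138, fail to reject H₀

Derivation:
df = n - 1 = 14
SE = s_d/√n = 3.6/√15 = 0.9295
t = d̄/SE = -1.5/0.9295 = -1.6138
Critical value: t_{0.005,14} = ±2.977
p-value ≈ 0.1289
Decision: fail to reject H₀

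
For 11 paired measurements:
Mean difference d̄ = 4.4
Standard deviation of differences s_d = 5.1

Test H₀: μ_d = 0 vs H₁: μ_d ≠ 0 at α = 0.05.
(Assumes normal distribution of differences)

df = n - 1 = 10
SE = s_d/√n = 5.1/√11 = 1.5377
t = d̄/SE = 4.4/1.5377 = 2.8614
Critical value: t_{0.025,10} = ±2.228
p-value ≈ 0.0169
Decision: reject H₀

Answer: t = 2.8614, reject H₀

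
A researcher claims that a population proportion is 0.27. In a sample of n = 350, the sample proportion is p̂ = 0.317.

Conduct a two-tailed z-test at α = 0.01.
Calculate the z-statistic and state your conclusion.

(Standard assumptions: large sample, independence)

H₀: p = 0.27, H₁: p ≠ 0.27
Standard error: SE = √(p₀(1-p₀)/n) = √(0.27×0.73/350) = 0.023731
z-statistic: z = (p̂ - p₀)/SE = (0.317 - 0.27)/0.023731 = 1.9805
Critical value: z_0.005 = ±2.576
p-value = 0.0476
Decision: fail to reject H₀ at α = 0.01

Answer: z = 1.9805, fail to reject H₀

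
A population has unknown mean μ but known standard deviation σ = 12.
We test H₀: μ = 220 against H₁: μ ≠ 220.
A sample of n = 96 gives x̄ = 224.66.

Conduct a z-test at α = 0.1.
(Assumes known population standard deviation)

Answer: z = 3.8050, reject H₀

Derivation:
Standard error: SE = σ/√n = 12/√96 = 1.2247
z-statistic: z = (x̄ - μ₀)/SE = (224.66 - 220)/1.2247 = 3.8050
Critical value: ±1.645
p-value = 0.0001
Decision: reject H₀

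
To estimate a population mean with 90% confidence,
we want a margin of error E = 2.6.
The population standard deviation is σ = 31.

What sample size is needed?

z_0.05 = 1.645
n = (z×σ/E)² = (1.645×31/2.6)²
n = 384.6879
Round up: n = 385

Answer: n = 385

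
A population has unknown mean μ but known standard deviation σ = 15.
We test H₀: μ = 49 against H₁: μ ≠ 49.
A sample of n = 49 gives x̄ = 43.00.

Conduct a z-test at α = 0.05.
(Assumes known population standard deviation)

Answer: z = -2.7999, reject H₀

Derivation:
Standard error: SE = σ/√n = 15/√49 = 2.1429
z-statistic: z = (x̄ - μ₀)/SE = (43.00 - 49)/2.1429 = -2.7999
Critical value: ±1.960
p-value = 0.0051
Decision: reject H₀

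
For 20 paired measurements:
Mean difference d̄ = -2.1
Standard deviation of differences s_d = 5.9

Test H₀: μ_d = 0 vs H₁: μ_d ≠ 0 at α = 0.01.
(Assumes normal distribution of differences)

Answer: t = -1.5918, fail to reject H₀

Derivation:
df = n - 1 = 19
SE = s_d/√n = 5.9/√20 = 1.3193
t = d̄/SE = -2.1/1.3193 = -1.5918
Critical value: t_{0.005,19} = ±2.861
p-value ≈ 0.1279
Decision: fail to reject H₀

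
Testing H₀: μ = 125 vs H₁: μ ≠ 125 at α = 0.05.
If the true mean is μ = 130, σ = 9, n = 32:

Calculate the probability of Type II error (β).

SE = σ/√n = 9/√32 = 1.5910
Critical values: μ₀ ± z_0.025×SE = 125 ± 1.960×1.5910
Acceptance region: (121.8816, 128.1184)
Under H₁ (μ = 130): z_high = (128.1184 - 130)/1.5910 = -1.1827, z_low = (121.8816 - 130)/1.5910 = -5.1027
β = P(not reject | H₁) = Φ(-1.1827) - Φ(-5.1027) ≈ 0.1185

Answer: β ≈ 0.1185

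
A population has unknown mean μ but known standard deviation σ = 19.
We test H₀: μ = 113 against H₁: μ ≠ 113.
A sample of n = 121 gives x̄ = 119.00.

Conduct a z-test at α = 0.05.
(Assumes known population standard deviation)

Answer: z = 3.4736, reject H₀

Derivation:
Standard error: SE = σ/√n = 19/√121 = 1.7273
z-statistic: z = (x̄ - μ₀)/SE = (119.00 - 113)/1.7273 = 3.4736
Critical value: ±1.960
p-value = 0.0005
Decision: reject H₀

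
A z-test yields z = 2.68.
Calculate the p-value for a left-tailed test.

For z = 2.68:
p = P(Z < 2.68) = Φ(2.68) = 0.9963

Answer: p-value ≈ 0.9963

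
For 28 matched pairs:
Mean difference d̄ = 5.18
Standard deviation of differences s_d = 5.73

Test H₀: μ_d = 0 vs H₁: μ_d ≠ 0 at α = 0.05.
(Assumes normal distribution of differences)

Answer: t = 4.7835, reject H₀

Derivation:
df = n - 1 = 27
SE = s_d/√n = 5.73/√28 = 1.0829
t = d̄/SE = 5.18/1.0829 = 4.7835
Critical value: t_{0.025,27} = ±2.052
p-value ≈ 0.0001
Decision: reject H₀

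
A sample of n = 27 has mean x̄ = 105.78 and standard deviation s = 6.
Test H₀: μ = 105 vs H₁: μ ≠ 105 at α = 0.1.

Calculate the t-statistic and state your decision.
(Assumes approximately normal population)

df = n - 1 = 26
SE = s/√n = 6/√27 = 1.1547
t = (x̄ - μ₀)/SE = (105.78 - 105)/1.1547 = 0.6755
Critical value: t_{0.05,26} = ±1.706
p-value ≈ 0.5053
Decision: fail to reject H₀

Answer: t = 0.6755, fail to reject H₀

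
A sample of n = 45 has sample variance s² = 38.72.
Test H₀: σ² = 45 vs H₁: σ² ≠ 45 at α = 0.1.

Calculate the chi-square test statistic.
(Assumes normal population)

df = n - 1 = 44
χ² = (n-1)s²/σ₀² = 44×38.72/45 = 37.8596
Critical values: χ²_{0.95,44} = 29.787, χ²_{0.05,44} = 60.481
Rejection region: χ² < 29.787 or χ² > 60.481
Decision: fail to reject H₀

Answer: χ² = 37.8596, fail to reject H₀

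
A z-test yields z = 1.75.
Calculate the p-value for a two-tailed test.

For z = 1.75:
p = 2×P(Z > |1.75|) = 2×(1 - Φ(1.75)) = 0.0801

Answer: p-value ≈ 0.0801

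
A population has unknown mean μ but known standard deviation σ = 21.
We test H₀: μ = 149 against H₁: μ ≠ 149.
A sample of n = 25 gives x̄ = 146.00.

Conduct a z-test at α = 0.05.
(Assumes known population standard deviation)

Standard error: SE = σ/√n = 21/√25 = 4.2000
z-statistic: z = (x̄ - μ₀)/SE = (146.00 - 149)/4.2000 = -0.7143
Critical value: ±1.960
p-value = 0.4750
Decision: fail to reject H₀

Answer: z = -0.7143, fail to reject H₀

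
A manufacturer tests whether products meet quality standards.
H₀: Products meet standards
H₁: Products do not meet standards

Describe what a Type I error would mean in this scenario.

Type I error: rejecting H₀ when it is actually true (false positive).
Type II error: failing to reject H₀ when H₁ is actually true (false negative).

Answer: Rejecting good products that actually meet standards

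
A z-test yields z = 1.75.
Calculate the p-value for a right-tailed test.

For z = 1.75:
p = P(Z > 1.75) = 1 - Φ(1.75) = 0.0401

Answer: p-value ≈ 0.0401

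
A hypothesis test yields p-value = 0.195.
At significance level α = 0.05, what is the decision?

Compare p-value to α:
0.195 ≥ 0.05
Decision: fail to reject H₀

Answer: fail to reject H₀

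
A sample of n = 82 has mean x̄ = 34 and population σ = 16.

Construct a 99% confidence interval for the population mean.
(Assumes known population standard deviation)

Answer: (29.4485, 38.5515)

Derivation:
Confidence level: 99%, α = 0.01
z_0.005 = 2.576
SE = σ/√n = 16/√82 = 1.7669
Margin of error = 2.576 × 1.7669 = 4.5515
CI: x̄ ± margin = 34 ± 4.5515
CI: (29.4485, 38.5515)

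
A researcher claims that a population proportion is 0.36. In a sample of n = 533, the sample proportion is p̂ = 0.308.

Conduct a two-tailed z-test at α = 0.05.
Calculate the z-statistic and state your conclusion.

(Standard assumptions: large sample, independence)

Answer: z = -2.5011, reject H₀

Derivation:
H₀: p = 0.36, H₁: p ≠ 0.36
Standard error: SE = √(p₀(1-p₀)/n) = √(0.36×0.64/533) = 0.020791
z-statistic: z = (p̂ - p₀)/SE = (0.308 - 0.36)/0.020791 = -2.5011
Critical value: z_0.025 = ±1.960
p-value = 0.0124
Decision: reject H₀ at α = 0.05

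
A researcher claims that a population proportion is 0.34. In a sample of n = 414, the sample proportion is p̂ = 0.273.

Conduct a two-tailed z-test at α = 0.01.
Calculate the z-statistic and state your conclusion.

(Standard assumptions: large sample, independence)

H₀: p = 0.34, H₁: p ≠ 0.34
Standard error: SE = √(p₀(1-p₀)/n) = √(0.34×0.66/414) = 0.023282
z-statistic: z = (p̂ - p₀)/SE = (0.273 - 0.34)/0.023282 = -2.8778
Critical value: z_0.005 = ±2.576
p-value = 0.0040
Decision: reject H₀ at α = 0.01

Answer: z = -2.8778, reject H₀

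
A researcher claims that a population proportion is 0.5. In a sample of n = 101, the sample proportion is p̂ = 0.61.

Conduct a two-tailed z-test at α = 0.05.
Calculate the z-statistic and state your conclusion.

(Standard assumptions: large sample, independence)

Answer: z = 2.2110, reject H₀

Derivation:
H₀: p = 0.5, H₁: p ≠ 0.5
Standard error: SE = √(p₀(1-p₀)/n) = √(0.5×0.5/101) = 0.049752
z-statistic: z = (p̂ - p₀)/SE = (0.61 - 0.5)/0.049752 = 2.2110
Critical value: z_0.025 = ±1.960
p-value = 0.0270
Decision: reject H₀ at α = 0.05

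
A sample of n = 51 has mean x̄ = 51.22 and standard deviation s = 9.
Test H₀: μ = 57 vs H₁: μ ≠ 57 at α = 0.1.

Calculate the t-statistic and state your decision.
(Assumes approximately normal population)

df = n - 1 = 50
SE = s/√n = 9/√51 = 1.2603
t = (x̄ - μ₀)/SE = (51.22 - 57)/1.2603 = -4.5862
Critical value: t_{0.05,50} = ±1.676
p-value < 0.0001
Decision: reject H₀

Answer: t = -4.5862, reject H₀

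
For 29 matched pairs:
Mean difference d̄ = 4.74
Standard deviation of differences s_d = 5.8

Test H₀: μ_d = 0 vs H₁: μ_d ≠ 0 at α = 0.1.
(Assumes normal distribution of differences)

Answer: t = 4.4011, reject H₀

Derivation:
df = n - 1 = 28
SE = s_d/√n = 5.8/√29 = 1.0770
t = d̄/SE = 4.74/1.0770 = 4.4011
Critical value: t_{0.05,28} = ±1.701
p-value ≈ 0.0001
Decision: reject H₀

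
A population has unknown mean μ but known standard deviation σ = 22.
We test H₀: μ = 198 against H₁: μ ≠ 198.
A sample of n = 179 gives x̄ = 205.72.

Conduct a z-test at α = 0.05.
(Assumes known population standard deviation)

Answer: z = 4.6947, reject H₀

Derivation:
Standard error: SE = σ/√n = 22/√179 = 1.6444
z-statistic: z = (x̄ - μ₀)/SE = (205.72 - 198)/1.6444 = 4.6947
Critical value: ±1.960
p-value < 0.0001
Decision: reject H₀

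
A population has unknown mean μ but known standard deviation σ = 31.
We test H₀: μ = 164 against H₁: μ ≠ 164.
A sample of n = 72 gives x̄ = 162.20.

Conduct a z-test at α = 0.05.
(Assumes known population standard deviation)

Answer: z = -0.4927, fail to reject H₀

Derivation:
Standard error: SE = σ/√n = 31/√72 = 3.6534
z-statistic: z = (x̄ - μ₀)/SE = (162.20 - 164)/3.6534 = -0.4927
Critical value: ±1.960
p-value = 0.6222
Decision: fail to reject H₀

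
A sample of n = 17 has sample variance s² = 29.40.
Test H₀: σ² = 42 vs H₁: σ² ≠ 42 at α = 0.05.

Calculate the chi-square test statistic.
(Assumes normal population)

Answer: χ² = 11.2000, fail to reject H₀

Derivation:
df = n - 1 = 16
χ² = (n-1)s²/σ₀² = 16×29.40/42 = 11.2000
Critical values: χ²_{0.975,16} = 6.908, χ²_{0.025,16} = 28.845
Rejection region: χ² < 6.908 or χ² > 28.845
Decision: fail to reject H₀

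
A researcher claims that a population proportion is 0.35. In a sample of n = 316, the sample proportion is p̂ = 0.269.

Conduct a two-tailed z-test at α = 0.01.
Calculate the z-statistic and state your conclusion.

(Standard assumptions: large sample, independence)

Answer: z = -3.0188, reject H₀

Derivation:
H₀: p = 0.35, H₁: p ≠ 0.35
Standard error: SE = √(p₀(1-p₀)/n) = √(0.35×0.65/316) = 0.026832
z-statistic: z = (p̂ - p₀)/SE = (0.269 - 0.35)/0.026832 = -3.0188
Critical value: z_0.005 = ±2.576
p-value = 0.0025
Decision: reject H₀ at α = 0.01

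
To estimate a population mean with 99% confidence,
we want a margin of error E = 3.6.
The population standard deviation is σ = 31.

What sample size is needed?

z_0.005 = 2.576
n = (z×σ/E)² = (2.576×31/3.6)²
n = 492.0510
Round up: n = 493

Answer: n = 493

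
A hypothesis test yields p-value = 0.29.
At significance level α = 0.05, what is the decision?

Answer: fail to reject H₀

Derivation:
Compare p-value to α:
0.29 ≥ 0.05
Decision: fail to reject H₀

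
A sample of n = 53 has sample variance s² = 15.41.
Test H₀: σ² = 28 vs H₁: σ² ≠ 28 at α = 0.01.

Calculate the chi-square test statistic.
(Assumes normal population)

df = n - 1 = 52
χ² = (n-1)s²/σ₀² = 52×15.41/28 = 28.6186
Critical values: χ²_{0.995,52} = 29.481, χ²_{0.005,52} = 82.001
Rejection region: χ² < 29.481 or χ² > 82.001
Decision: reject H₀

Answer: χ² = 28.6186, reject H₀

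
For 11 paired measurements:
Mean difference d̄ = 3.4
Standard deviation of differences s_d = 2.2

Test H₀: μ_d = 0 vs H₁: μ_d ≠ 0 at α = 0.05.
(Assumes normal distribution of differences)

Answer: t = 5.1259, reject H₀

Derivation:
df = n - 1 = 10
SE = s_d/√n = 2.2/√11 = 0.6633
t = d̄/SE = 3.4/0.6633 = 5.1259
Critical value: t_{0.025,10} = ±2.228
p-value ≈ 0.0004
Decision: reject H₀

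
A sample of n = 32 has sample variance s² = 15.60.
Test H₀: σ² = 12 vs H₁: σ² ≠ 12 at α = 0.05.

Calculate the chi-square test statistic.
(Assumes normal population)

Answer: χ² = 40.3000, fail to reject H₀

Derivation:
df = n - 1 = 31
χ² = (n-1)s²/σ₀² = 31×15.60/12 = 40.3000
Critical values: χ²_{0.975,31} = 17.539, χ²_{0.025,31} = 48.232
Rejection region: χ² < 17.539 or χ² > 48.232
Decision: fail to reject H₀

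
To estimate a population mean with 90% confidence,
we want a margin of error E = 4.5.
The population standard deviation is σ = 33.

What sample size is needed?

z_0.05 = 1.645
n = (z×σ/E)² = (1.645×33/4.5)²
n = 145.5240
Round up: n = 146

Answer: n = 146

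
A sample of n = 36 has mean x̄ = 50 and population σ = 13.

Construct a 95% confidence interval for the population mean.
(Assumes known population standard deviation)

Confidence level: 95%, α = 0.05
z_0.025 = 1.960
SE = σ/√n = 13/√36 = 2.1667
Margin of error = 1.960 × 2.1667 = 4.2467
CI: x̄ ± margin = 50 ± 4.2467
CI: (45.7533, 54.2467)

Answer: (45.7533, 54.2467)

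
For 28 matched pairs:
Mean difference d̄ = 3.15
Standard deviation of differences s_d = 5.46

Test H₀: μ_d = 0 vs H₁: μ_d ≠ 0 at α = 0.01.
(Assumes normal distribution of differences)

df = n - 1 = 27
SE = s_d/√n = 5.46/√28 = 1.0318
t = d̄/SE = 3.15/1.0318 = 3.0529
Critical value: t_{0.005,27} = ±2.771
p-value ≈ 0.0050
Decision: reject H₀

Answer: t = 3.0529, reject H₀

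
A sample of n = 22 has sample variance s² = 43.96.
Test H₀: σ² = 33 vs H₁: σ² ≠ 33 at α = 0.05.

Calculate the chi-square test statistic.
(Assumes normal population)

df = n - 1 = 21
χ² = (n-1)s²/σ₀² = 21×43.96/33 = 27.9745
Critical values: χ²_{0.975,21} = 10.283, χ²_{0.025,21} = 35.479
Rejection region: χ² < 10.283 or χ² > 35.479
Decision: fail to reject H₀

Answer: χ² = 27.9745, fail to reject H₀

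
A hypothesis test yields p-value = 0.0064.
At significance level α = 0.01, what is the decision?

Compare p-value to α:
0.0064 < 0.01
Decision: reject H₀

Answer: reject H₀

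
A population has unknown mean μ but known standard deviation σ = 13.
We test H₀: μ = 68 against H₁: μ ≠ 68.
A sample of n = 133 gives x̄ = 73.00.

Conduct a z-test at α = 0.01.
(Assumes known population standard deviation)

Standard error: SE = σ/√n = 13/√133 = 1.1272
z-statistic: z = (x̄ - μ₀)/SE = (73.00 - 68)/1.1272 = 4.4358
Critical value: ±2.576
p-value < 0.0001
Decision: reject H₀

Answer: z = 4.4358, reject H₀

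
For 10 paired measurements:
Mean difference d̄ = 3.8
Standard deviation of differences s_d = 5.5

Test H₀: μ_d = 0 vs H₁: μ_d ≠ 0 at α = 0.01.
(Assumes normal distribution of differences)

df = n - 1 = 9
SE = s_d/√n = 5.5/√10 = 1.7393
t = d̄/SE = 3.8/1.7393 = 2.1848
Critical value: t_{0.005,9} = ±3.250
p-value ≈ 0.0567
Decision: fail to reject H₀

Answer: t = 2.1848, fail to reject H₀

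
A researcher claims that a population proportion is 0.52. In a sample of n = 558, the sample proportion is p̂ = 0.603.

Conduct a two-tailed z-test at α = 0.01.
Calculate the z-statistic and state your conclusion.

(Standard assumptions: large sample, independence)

H₀: p = 0.52, H₁: p ≠ 0.52
Standard error: SE = √(p₀(1-p₀)/n) = √(0.52×0.48/558) = 0.021150
z-statistic: z = (p̂ - p₀)/SE = (0.603 - 0.52)/0.021150 = 3.9243
Critical value: z_0.005 = ±2.576
p-value = 0.0001
Decision: reject H₀ at α = 0.01

Answer: z = 3.9243, reject H₀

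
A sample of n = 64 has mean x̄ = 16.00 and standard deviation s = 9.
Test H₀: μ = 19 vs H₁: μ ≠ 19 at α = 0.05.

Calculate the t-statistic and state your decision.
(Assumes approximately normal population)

df = n - 1 = 63
SE = s/√n = 9/√64 = 1.1250
t = (x̄ - μ₀)/SE = (16.00 - 19)/1.1250 = -2.6667
Critical value: t_{0.025,63} = ±1.998
p-value ≈ 0.0097
Decision: reject H₀

Answer: t = -2.6667, reject H₀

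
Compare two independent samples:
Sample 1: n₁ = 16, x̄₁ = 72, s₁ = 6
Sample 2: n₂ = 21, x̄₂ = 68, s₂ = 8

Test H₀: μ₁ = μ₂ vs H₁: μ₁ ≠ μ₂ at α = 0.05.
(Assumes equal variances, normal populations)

Answer: t = 1.6716, fail to reject H₀

Derivation:
Pooled variance: s²_p = [15×6² + 20×8²]/(35) = 52.0000
s_p = 7.2111
SE = s_p×√(1/n₁ + 1/n₂) = 7.2111×√(1/16 + 1/21) = 2.3929
t = (x̄₁ - x̄₂)/SE = (72 - 68)/2.3929 = 1.6716
df = 35, t-critical = ±2.030
Decision: fail to reject H₀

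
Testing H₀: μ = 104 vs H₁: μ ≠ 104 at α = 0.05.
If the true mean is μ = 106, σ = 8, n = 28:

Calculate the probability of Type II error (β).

SE = σ/√n = 8/√28 = 1.5119
Critical values: μ₀ ± z_0.025×SE = 104 ± 1.960×1.5119
Acceptance region: (101.0367, 106.9633)
Under H₁ (μ = 106): z_high = (106.9633 - 106)/1.5119 = 0.6371, z_low = (101.0367 - 106)/1.5119 = -3.2828
β = P(not reject | H₁) = Φ(0.6371) - Φ(-3.2828) ≈ 0.7375

Answer: β ≈ 0.7375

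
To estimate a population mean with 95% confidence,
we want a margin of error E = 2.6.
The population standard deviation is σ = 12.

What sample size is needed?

z_0.025 = 1.960
n = (z×σ/E)² = (1.960×12/2.6)²
n = 81.8329
Round up: n = 82

Answer: n = 82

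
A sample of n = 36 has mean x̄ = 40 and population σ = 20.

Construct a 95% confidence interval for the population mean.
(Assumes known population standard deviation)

Answer: (33.4667, 46.5333)

Derivation:
Confidence level: 95%, α = 0.05
z_0.025 = 1.960
SE = σ/√n = 20/√36 = 3.3333
Margin of error = 1.960 × 3.3333 = 6.5333
CI: x̄ ± margin = 40 ± 6.5333
CI: (33.4667, 46.5333)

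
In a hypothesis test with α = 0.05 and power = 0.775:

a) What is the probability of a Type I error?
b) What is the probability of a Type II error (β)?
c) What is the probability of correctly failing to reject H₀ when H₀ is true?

Answer: a) 0.05, b) 0.225, c) 0.95

Derivation:
a) Type I error probability = α = 0.05
b) Power = P(reject H₀ | H₁ true) = 1 - β = 0.775, so Type II error probability = β = 1 - Power = 0.225
c) P(fail to reject H₀ | H₀ true) = 1 - α = 0.95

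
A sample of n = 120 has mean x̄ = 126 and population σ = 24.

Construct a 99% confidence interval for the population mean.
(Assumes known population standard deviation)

Answer: (120.3562, 131.6438)

Derivation:
Confidence level: 99%, α = 0.01
z_0.005 = 2.576
SE = σ/√n = 24/√120 = 2.1909
Margin of error = 2.576 × 2.1909 = 5.6438
CI: x̄ ± margin = 126 ± 5.6438
CI: (120.3562, 131.6438)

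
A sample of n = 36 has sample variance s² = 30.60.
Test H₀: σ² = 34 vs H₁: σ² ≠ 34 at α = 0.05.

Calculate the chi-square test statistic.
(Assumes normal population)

df = n - 1 = 35
χ² = (n-1)s²/σ₀² = 35×30.60/34 = 31.5000
Critical values: χ²_{0.975,35} = 20.569, χ²_{0.025,35} = 53.203
Rejection region: χ² < 20.569 or χ² > 53.203
Decision: fail to reject H₀

Answer: χ² = 31.5000, fail to reject H₀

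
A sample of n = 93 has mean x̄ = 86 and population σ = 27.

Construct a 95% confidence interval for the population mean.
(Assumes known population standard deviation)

Confidence level: 95%, α = 0.05
z_0.025 = 1.960
SE = σ/√n = 27/√93 = 2.7998
Margin of error = 1.960 × 2.7998 = 5.4876
CI: x̄ ± margin = 86 ± 5.4876
CI: (80.5124, 91.4876)

Answer: (80.5124, 91.4876)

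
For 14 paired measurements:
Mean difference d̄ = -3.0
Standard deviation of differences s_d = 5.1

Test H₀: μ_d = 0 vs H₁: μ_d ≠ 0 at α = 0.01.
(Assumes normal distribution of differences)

Answer: t = -2.2010, fail to reject H₀

Derivation:
df = n - 1 = 13
SE = s_d/√n = 5.1/√14 = 1.3630
t = d̄/SE = -3.0/1.3630 = -2.2010
Critical value: t_{0.005,13} = ±3.012
p-value ≈ 0.0464
Decision: fail to reject H₀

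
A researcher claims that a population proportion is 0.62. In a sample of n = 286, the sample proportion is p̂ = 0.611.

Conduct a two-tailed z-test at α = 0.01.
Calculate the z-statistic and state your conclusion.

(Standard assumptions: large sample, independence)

H₀: p = 0.62, H₁: p ≠ 0.62
Standard error: SE = √(p₀(1-p₀)/n) = √(0.62×0.38/286) = 0.028702
z-statistic: z = (p̂ - p₀)/SE = (0.611 - 0.62)/0.028702 = -0.3136
Critical value: z_0.005 = ±2.576
p-value = 0.7538
Decision: fail to reject H₀ at α = 0.01

Answer: z = -0.3136, fail to reject H₀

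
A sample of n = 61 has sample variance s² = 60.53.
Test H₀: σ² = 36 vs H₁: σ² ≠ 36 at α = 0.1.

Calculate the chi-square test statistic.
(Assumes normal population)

df = n - 1 = 60
χ² = (n-1)s²/σ₀² = 60×60.53/36 = 100.8833
Critical values: χ²_{0.95,60} = 43.188, χ²_{0.05,60} = 79.082
Rejection region: χ² < 43.188 or χ² > 79.082
Decision: reject H₀

Answer: χ² = 100.8833, reject H₀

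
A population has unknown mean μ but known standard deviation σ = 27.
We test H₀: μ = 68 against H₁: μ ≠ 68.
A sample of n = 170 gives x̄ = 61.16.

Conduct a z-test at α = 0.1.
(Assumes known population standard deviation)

Answer: z = -3.3031, reject H₀

Derivation:
Standard error: SE = σ/√n = 27/√170 = 2.0708
z-statistic: z = (x̄ - μ₀)/SE = (61.16 - 68)/2.0708 = -3.3031
Critical value: ±1.645
p-value = 0.0010
Decision: reject H₀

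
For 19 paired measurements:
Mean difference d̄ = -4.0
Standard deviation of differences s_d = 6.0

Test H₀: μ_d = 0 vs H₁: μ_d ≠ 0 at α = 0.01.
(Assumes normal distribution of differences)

df = n - 1 = 18
SE = s_d/√n = 6.0/√19 = 1.3765
t = d̄/SE = -4.0/1.3765 = -2.9059
Critical value: t_{0.005,18} = ±2.878
p-value ≈ 0.0094
Decision: reject H₀

Answer: t = -2.9059, reject H₀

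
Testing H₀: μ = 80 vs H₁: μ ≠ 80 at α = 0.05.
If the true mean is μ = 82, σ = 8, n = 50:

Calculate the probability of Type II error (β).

Answer: β ≈ 0.5761

Derivation:
SE = σ/√n = 8/√50 = 1.1314
Critical values: μ₀ ± z_0.025×SE = 80 ± 1.960×1.1314
Acceptance region: (77.7825, 82.2175)
Under H₁ (μ = 82): z_high = (82.2175 - 82)/1.1314 = 0.1922, z_low = (77.7825 - 82)/1.1314 = -3.7277
β = P(not reject | H₁) = Φ(0.1922) - Φ(-3.7277) ≈ 0.5761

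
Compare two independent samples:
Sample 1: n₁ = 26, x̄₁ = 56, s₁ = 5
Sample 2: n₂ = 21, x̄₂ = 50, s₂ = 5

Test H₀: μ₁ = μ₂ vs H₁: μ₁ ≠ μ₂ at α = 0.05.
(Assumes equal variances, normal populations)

Answer: t = 4.0900, reject H₀

Derivation:
Pooled variance: s²_p = [25×5² + 20×5²]/(45) = 25.0000
s_p = 5.0000
SE = s_p×√(1/n₁ + 1/n₂) = 5.0000×√(1/26 + 1/21) = 1.4670
t = (x̄₁ - x̄₂)/SE = (56 - 50)/1.4670 = 4.0900
df = 45, t-critical = ±2.014
Decision: reject H₀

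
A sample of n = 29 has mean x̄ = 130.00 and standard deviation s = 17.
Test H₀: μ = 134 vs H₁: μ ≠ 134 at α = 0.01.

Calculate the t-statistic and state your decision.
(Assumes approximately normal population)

df = n - 1 = 28
SE = s/√n = 17/√29 = 3.1568
t = (x̄ - μ₀)/SE = (130.00 - 134)/3.1568 = -1.2671
Critical value: t_{0.005,28} = ±2.763
p-value ≈ 0.2156
Decision: fail to reject H₀

Answer: t = -1.2671, fail to reject H₀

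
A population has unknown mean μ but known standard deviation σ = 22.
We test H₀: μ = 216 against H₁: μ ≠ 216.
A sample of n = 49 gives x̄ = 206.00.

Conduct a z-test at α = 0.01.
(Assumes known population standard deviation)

Answer: z = -3.1818, reject H₀

Derivation:
Standard error: SE = σ/√n = 22/√49 = 3.1429
z-statistic: z = (x̄ - μ₀)/SE = (206.00 - 216)/3.1429 = -3.1818
Critical value: ±2.576
p-value = 0.0015
Decision: reject H₀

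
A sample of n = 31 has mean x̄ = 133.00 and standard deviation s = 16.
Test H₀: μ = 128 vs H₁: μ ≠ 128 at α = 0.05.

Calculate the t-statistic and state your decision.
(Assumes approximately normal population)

Answer: t = 1.7399, fail to reject H₀

Derivation:
df = n - 1 = 30
SE = s/√n = 16/√31 = 2.8737
t = (x̄ - μ₀)/SE = (133.00 - 128)/2.8737 = 1.7399
Critical value: t_{0.025,30} = ±2.042
p-value ≈ 0.0921
Decision: fail to reject H₀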